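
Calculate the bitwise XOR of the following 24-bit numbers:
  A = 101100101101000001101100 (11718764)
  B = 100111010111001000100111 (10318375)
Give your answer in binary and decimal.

Apply ^ to each column (1 where bits differ):
  101100101101000001101100
^ 100111010111001000100111
--------------------------
  001011111010001001001011

Answer: 001011111010001001001011 (3121739)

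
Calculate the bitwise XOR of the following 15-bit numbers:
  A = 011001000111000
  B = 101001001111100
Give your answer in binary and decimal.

Apply ^ to each column (1 where bits differ):
  011001000111000
^ 101001001111100
-----------------
  110000001000100

Answer: 110000001000100 (24644)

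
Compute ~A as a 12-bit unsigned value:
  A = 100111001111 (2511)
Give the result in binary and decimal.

Flip each bit (0->1, 1->0):
  100111001111
  011000110000

Answer: 011000110000 (1584)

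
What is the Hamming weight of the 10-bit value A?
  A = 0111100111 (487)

0111100111
1-bits at positions (from bit 0 = LSB): 0, 1, 2, 5, 6, 7, 8
Count = 7

Answer: 7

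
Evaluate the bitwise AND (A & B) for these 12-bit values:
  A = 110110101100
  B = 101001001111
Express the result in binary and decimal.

Apply & to each column (1 only where both bits are 1):
  110110101100
& 101001001111
--------------
  100000001100

Answer: 100000001100 (2060)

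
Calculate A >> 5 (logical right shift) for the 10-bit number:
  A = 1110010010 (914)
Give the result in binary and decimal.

Logical shift right by 5: drop the bottom 5 bit(s), prepend 5 zero(s) on the left.
  1110010010  ->  keep [11100], discard [10010], prepend 00000
= 0000011100

Answer: 0000011100 (28)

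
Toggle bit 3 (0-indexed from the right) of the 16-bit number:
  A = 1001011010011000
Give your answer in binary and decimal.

Mask = 1 << 3 = 0000000000001000
Bit 3 of A is 1; XOR with the mask flips it to 0.
  1001011010011000
^ 0000000000001000
------------------
  1001011010010000

Answer: 1001011010010000 (38544)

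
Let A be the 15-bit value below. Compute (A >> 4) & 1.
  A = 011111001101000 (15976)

Bit 4 is the 5th from the right.
  011111001101000
            ^
That bit is 0.

Answer: 0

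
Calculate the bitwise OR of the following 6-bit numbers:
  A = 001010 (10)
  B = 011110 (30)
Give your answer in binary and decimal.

Apply | to each column (1 where either bit is 1):
  001010
| 011110
--------
  011110

Answer: 011110 (30)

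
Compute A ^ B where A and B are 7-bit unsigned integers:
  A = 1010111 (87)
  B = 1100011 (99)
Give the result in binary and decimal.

Apply ^ to each column (1 where bits differ):
  1010111
^ 1100011
---------
  0110100

Answer: 0110100 (52)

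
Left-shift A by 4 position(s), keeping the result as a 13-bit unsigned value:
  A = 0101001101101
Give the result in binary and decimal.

Shift left by 4: drop the top 4 bit(s), append 4 zero(s) on the right.
  0101001101101  ->  discard [0101], keep [001101101], append 0000
= 0011011010000

Answer: 0011011010000 (1744)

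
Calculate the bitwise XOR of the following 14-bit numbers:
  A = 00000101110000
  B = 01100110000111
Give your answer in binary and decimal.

Apply ^ to each column (1 where bits differ):
  00000101110000
^ 01100110000111
----------------
  01100011110111

Answer: 01100011110111 (6391)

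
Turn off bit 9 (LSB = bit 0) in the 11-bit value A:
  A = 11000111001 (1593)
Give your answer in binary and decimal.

Mask = ~(1 << 9) = 10111111111
Bit 9 of A is 1, so AND-ing with the mask clears it to 0.
  11000111001
& 10111111111
-------------
  10000111001

Answer: 10000111001 (1081)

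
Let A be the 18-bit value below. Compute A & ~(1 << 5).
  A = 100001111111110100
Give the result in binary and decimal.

Mask = ~(1 << 5) = 111111111111011111
Bit 5 of A is 1, so AND-ing with the mask clears it to 0.
  100001111111110100
& 111111111111011111
--------------------
  100001111111010100

Answer: 100001111111010100 (139220)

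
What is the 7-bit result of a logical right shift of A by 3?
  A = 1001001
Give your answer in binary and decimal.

Logical shift right by 3: drop the bottom 3 bit(s), prepend 3 zero(s) on the left.
  1001001  ->  keep [1001], discard [001], prepend 000
= 0001001

Answer: 0001001 (9)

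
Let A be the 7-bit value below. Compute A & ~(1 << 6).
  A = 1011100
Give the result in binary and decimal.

Mask = ~(1 << 6) = 0111111
Bit 6 of A is 1, so AND-ing with the mask clears it to 0.
  1011100
& 0111111
---------
  0011100

Answer: 0011100 (28)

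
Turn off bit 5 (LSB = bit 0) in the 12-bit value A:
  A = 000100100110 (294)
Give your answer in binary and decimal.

Mask = ~(1 << 5) = 111111011111
Bit 5 of A is 1, so AND-ing with the mask clears it to 0.
  000100100110
& 111111011111
--------------
  000100000110

Answer: 000100000110 (262)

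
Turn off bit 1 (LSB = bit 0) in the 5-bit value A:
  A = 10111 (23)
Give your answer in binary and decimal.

Mask = ~(1 << 1) = 11101
Bit 1 of A is 1, so AND-ing with the mask clears it to 0.
  10111
& 11101
-------
  10101

Answer: 10101 (21)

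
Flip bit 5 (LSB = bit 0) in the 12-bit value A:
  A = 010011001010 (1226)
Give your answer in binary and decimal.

Mask = 1 << 5 = 000000100000
Bit 5 of A is 0; XOR with the mask flips it to 1.
  010011001010
^ 000000100000
--------------
  010011101010

Answer: 010011101010 (1258)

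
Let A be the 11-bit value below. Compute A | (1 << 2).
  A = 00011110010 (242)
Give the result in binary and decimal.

Mask = 1 << 2 = 00000000100
Bit 2 of A is 0, so OR-ing with the mask flips it to 1.
  00011110010
| 00000000100
-------------
  00011110110

Answer: 00011110110 (246)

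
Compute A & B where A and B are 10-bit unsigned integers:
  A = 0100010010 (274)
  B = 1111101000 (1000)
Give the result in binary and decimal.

Apply & to each column (1 only where both bits are 1):
  0100010010
& 1111101000
------------
  0100000000

Answer: 0100000000 (256)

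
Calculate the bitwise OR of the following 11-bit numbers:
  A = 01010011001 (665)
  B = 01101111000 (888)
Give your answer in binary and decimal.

Apply | to each column (1 where either bit is 1):
  01010011001
| 01101111000
-------------
  01111111001

Answer: 01111111001 (1017)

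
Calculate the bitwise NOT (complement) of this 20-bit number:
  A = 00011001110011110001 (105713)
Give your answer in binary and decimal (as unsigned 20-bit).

Flip each bit (0->1, 1->0):
  00011001110011110001
  11100110001100001110

Answer: 11100110001100001110 (942862)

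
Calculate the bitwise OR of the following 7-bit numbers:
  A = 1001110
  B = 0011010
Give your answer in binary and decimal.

Apply | to each column (1 where either bit is 1):
  1001110
| 0011010
---------
  1011110

Answer: 1011110 (94)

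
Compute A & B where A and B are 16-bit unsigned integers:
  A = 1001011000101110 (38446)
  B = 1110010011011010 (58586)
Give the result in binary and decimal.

Apply & to each column (1 only where both bits are 1):
  1001011000101110
& 1110010011011010
------------------
  1000010000001010

Answer: 1000010000001010 (33802)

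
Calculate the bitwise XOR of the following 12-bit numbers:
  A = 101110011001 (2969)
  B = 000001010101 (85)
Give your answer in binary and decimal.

Apply ^ to each column (1 where bits differ):
  101110011001
^ 000001010101
--------------
  101111001100

Answer: 101111001100 (3020)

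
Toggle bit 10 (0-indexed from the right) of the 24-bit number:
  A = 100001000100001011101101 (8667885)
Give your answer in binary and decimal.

Mask = 1 << 10 = 000000000000010000000000
Bit 10 of A is 0; XOR with the mask flips it to 1.
  100001000100001011101101
^ 000000000000010000000000
--------------------------
  100001000100011011101101

Answer: 100001000100011011101101 (8668909)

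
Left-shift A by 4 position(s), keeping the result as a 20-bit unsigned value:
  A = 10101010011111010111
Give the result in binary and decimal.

Shift left by 4: drop the top 4 bit(s), append 4 zero(s) on the right.
  10101010011111010111  ->  discard [1010], keep [1010011111010111], append 0000
= 10100111110101110000

Answer: 10100111110101110000 (687472)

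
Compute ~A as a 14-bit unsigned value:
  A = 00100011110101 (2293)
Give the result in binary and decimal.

Flip each bit (0->1, 1->0):
  00100011110101
  11011100001010

Answer: 11011100001010 (14090)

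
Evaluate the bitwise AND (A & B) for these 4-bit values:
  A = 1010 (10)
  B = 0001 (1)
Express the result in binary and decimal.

Apply & to each column (1 only where both bits are 1):
  1010
& 0001
------
  0000

Answer: 0000 (0)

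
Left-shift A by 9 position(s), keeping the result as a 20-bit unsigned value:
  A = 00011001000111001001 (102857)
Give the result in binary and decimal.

Shift left by 9: drop the top 9 bit(s), append 9 zero(s) on the right.
  00011001000111001001  ->  discard [000110010], keep [00111001001], append 000000000
= 00111001001000000000

Answer: 00111001001000000000 (233984)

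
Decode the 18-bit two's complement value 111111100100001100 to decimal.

MSB is 1, so the value is negative. Find the magnitude:
1. Invert bits:  000000011011110011
2. Add 1:        000000011011110100  = 1780
3. Apply sign:   -1780

Answer: -1780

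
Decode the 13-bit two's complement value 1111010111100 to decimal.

MSB is 1, so the value is negative. Find the magnitude:
1. Invert bits:  0000101000011
2. Add 1:        0000101000100  = 324
3. Apply sign:   -324

Answer: -324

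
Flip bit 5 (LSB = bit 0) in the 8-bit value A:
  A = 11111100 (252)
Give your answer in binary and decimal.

Mask = 1 << 5 = 00100000
Bit 5 of A is 1; XOR with the mask flips it to 0.
  11111100
^ 00100000
----------
  11011100

Answer: 11011100 (220)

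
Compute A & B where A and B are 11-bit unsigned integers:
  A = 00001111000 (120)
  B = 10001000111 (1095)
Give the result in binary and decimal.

Apply & to each column (1 only where both bits are 1):
  00001111000
& 10001000111
-------------
  00001000000

Answer: 00001000000 (64)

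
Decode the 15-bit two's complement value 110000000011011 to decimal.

MSB is 1, so the value is negative. Find the magnitude:
1. Invert bits:  001111111100100
2. Add 1:        001111111100101  = 8165
3. Apply sign:   -8165

Answer: -8165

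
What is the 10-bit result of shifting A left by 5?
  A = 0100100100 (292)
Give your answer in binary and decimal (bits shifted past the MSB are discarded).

Shift left by 5: drop the top 5 bit(s), append 5 zero(s) on the right.
  0100100100  ->  discard [01001], keep [00100], append 00000
= 0010000000

Answer: 0010000000 (128)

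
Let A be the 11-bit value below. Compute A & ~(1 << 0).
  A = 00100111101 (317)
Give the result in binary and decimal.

Mask = ~(1 << 0) = 11111111110
Bit 0 of A is 1, so AND-ing with the mask clears it to 0.
  00100111101
& 11111111110
-------------
  00100111100

Answer: 00100111100 (316)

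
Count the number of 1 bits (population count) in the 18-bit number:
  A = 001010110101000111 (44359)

001010110101000111
1-bits at positions (from bit 0 = LSB): 0, 1, 2, 6, 8, 10, 11, 13, 15
Count = 9

Answer: 9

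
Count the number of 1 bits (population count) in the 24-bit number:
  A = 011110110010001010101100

011110110010001010101100
1-bits at positions (from bit 0 = LSB): 2, 3, 5, 7, 9, 13, 16, 17, 19, 20, 21, 22
Count = 12

Answer: 12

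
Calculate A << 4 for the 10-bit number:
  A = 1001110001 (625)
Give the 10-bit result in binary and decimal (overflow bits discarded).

Shift left by 4: drop the top 4 bit(s), append 4 zero(s) on the right.
  1001110001  ->  discard [1001], keep [110001], append 0000
= 1100010000

Answer: 1100010000 (784)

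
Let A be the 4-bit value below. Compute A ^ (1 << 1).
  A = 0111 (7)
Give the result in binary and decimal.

Mask = 1 << 1 = 0010
Bit 1 of A is 1; XOR with the mask flips it to 0.
  0111
^ 0010
------
  0101

Answer: 0101 (5)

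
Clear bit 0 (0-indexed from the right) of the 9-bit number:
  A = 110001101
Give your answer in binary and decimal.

Mask = ~(1 << 0) = 111111110
Bit 0 of A is 1, so AND-ing with the mask clears it to 0.
  110001101
& 111111110
-----------
  110001100

Answer: 110001100 (396)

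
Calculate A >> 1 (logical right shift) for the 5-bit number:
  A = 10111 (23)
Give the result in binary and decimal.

Logical shift right by 1: drop the bottom 1 bit(s), prepend 1 zero(s) on the left.
  10111  ->  keep [1011], discard [1], prepend 0
= 01011

Answer: 01011 (11)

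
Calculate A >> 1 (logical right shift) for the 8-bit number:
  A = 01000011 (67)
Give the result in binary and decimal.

Logical shift right by 1: drop the bottom 1 bit(s), prepend 1 zero(s) on the left.
  01000011  ->  keep [0100001], discard [1], prepend 0
= 00100001

Answer: 00100001 (33)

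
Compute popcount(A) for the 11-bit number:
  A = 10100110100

10100110100
1-bits at positions (from bit 0 = LSB): 2, 4, 5, 8, 10
Count = 5

Answer: 5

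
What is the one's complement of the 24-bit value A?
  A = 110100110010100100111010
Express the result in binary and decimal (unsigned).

Flip each bit (0->1, 1->0):
  110100110010100100111010
  001011001101011011000101

Answer: 001011001101011011000101 (2938565)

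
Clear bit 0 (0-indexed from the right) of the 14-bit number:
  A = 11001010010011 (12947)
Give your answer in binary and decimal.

Mask = ~(1 << 0) = 11111111111110
Bit 0 of A is 1, so AND-ing with the mask clears it to 0.
  11001010010011
& 11111111111110
----------------
  11001010010010

Answer: 11001010010010 (12946)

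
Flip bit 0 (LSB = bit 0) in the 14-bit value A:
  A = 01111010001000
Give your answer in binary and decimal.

Mask = 1 << 0 = 00000000000001
Bit 0 of A is 0; XOR with the mask flips it to 1.
  01111010001000
^ 00000000000001
----------------
  01111010001001

Answer: 01111010001001 (7817)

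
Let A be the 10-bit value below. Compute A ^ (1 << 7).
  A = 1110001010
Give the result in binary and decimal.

Mask = 1 << 7 = 0010000000
Bit 7 of A is 1; XOR with the mask flips it to 0.
  1110001010
^ 0010000000
------------
  1100001010

Answer: 1100001010 (778)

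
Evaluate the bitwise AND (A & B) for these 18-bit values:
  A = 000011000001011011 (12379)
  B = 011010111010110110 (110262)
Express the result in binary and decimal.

Apply & to each column (1 only where both bits are 1):
  000011000001011011
& 011010111010110110
--------------------
  000010000000010010

Answer: 000010000000010010 (8210)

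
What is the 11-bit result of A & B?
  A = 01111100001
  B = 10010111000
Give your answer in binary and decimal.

Apply & to each column (1 only where both bits are 1):
  01111100001
& 10010111000
-------------
  00010100000

Answer: 00010100000 (160)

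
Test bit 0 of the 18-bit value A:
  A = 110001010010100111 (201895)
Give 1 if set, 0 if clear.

Bit 0 is the 1st from the right.
  110001010010100111
                   ^
That bit is 1.

Answer: 1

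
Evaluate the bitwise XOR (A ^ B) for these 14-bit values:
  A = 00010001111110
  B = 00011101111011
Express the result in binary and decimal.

Apply ^ to each column (1 where bits differ):
  00010001111110
^ 00011101111011
----------------
  00001100000101

Answer: 00001100000101 (773)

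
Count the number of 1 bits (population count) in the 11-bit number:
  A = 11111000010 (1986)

11111000010
1-bits at positions (from bit 0 = LSB): 1, 6, 7, 8, 9, 10
Count = 6

Answer: 6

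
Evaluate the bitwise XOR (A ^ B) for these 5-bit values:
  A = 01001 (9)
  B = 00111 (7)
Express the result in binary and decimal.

Apply ^ to each column (1 where bits differ):
  01001
^ 00111
-------
  01110

Answer: 01110 (14)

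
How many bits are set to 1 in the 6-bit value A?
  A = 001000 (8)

001000
1-bits at positions (from bit 0 = LSB): 3
Count = 1

Answer: 1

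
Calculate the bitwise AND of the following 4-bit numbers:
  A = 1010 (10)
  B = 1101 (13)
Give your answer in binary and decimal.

Apply & to each column (1 only where both bits are 1):
  1010
& 1101
------
  1000

Answer: 1000 (8)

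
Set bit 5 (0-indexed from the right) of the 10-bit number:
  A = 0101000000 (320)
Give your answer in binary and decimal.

Mask = 1 << 5 = 0000100000
Bit 5 of A is 0, so OR-ing with the mask flips it to 1.
  0101000000
| 0000100000
------------
  0101100000

Answer: 0101100000 (352)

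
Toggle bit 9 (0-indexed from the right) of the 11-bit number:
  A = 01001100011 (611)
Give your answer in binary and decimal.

Mask = 1 << 9 = 01000000000
Bit 9 of A is 1; XOR with the mask flips it to 0.
  01001100011
^ 01000000000
-------------
  00001100011

Answer: 00001100011 (99)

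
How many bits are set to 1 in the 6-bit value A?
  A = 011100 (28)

011100
1-bits at positions (from bit 0 = LSB): 2, 3, 4
Count = 3

Answer: 3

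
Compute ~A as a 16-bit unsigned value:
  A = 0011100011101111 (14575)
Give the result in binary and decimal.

Flip each bit (0->1, 1->0):
  0011100011101111
  1100011100010000

Answer: 1100011100010000 (50960)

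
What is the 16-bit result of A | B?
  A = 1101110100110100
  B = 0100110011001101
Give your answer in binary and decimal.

Apply | to each column (1 where either bit is 1):
  1101110100110100
| 0100110011001101
------------------
  1101110111111101

Answer: 1101110111111101 (56829)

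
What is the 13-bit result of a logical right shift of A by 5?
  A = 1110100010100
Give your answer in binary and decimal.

Logical shift right by 5: drop the bottom 5 bit(s), prepend 5 zero(s) on the left.
  1110100010100  ->  keep [11101000], discard [10100], prepend 00000
= 0000011101000

Answer: 0000011101000 (232)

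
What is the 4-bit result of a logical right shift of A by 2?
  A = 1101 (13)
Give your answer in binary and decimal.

Logical shift right by 2: drop the bottom 2 bit(s), prepend 2 zero(s) on the left.
  1101  ->  keep [11], discard [01], prepend 00
= 0011

Answer: 0011 (3)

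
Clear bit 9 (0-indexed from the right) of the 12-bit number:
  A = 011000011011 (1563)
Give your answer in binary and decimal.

Mask = ~(1 << 9) = 110111111111
Bit 9 of A is 1, so AND-ing with the mask clears it to 0.
  011000011011
& 110111111111
--------------
  010000011011

Answer: 010000011011 (1051)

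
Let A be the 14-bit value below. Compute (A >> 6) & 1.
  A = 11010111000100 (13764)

Bit 6 is the 7th from the right.
  11010111000100
         ^
That bit is 1.

Answer: 1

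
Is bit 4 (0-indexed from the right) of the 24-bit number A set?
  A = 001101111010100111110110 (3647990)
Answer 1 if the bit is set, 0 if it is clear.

Bit 4 is the 5th from the right.
  001101111010100111110110
                     ^
That bit is 1.

Answer: 1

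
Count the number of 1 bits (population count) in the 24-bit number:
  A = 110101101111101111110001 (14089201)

110101101111101111110001
1-bits at positions (from bit 0 = LSB): 0, 4, 5, 6, 7, 8, 9, 11, 12, 13, 14, 15, 17, 18, 20, 22, 23
Count = 17

Answer: 17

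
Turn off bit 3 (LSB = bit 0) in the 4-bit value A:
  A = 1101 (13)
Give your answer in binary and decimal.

Mask = ~(1 << 3) = 0111
Bit 3 of A is 1, so AND-ing with the mask clears it to 0.
  1101
& 0111
------
  0101

Answer: 0101 (5)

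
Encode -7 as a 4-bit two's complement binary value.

1. Binary of +7:  0111
2. Invert bits:     1000
3. Add 1:           1001

Answer: 1001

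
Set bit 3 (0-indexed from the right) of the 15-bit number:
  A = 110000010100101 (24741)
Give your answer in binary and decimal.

Mask = 1 << 3 = 000000000001000
Bit 3 of A is 0, so OR-ing with the mask flips it to 1.
  110000010100101
| 000000000001000
-----------------
  110000010101101

Answer: 110000010101101 (24749)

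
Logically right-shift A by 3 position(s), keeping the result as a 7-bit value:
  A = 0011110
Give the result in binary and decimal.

Logical shift right by 3: drop the bottom 3 bit(s), prepend 3 zero(s) on the left.
  0011110  ->  keep [0011], discard [110], prepend 000
= 0000011

Answer: 0000011 (3)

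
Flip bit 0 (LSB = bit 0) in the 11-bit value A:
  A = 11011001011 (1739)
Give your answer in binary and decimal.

Mask = 1 << 0 = 00000000001
Bit 0 of A is 1; XOR with the mask flips it to 0.
  11011001011
^ 00000000001
-------------
  11011001010

Answer: 11011001010 (1738)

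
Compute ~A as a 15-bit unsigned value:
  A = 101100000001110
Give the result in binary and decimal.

Flip each bit (0->1, 1->0):
  101100000001110
  010011111110001

Answer: 010011111110001 (10225)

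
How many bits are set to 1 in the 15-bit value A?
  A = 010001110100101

010001110100101
1-bits at positions (from bit 0 = LSB): 0, 2, 5, 7, 8, 9, 13
Count = 7

Answer: 7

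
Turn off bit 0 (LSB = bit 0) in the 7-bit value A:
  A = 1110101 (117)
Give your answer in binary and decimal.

Mask = ~(1 << 0) = 1111110
Bit 0 of A is 1, so AND-ing with the mask clears it to 0.
  1110101
& 1111110
---------
  1110100

Answer: 1110100 (116)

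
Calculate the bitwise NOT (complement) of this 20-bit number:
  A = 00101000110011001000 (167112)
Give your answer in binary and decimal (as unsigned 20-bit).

Flip each bit (0->1, 1->0):
  00101000110011001000
  11010111001100110111

Answer: 11010111001100110111 (881463)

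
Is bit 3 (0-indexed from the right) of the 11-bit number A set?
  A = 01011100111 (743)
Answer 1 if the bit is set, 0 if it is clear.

Bit 3 is the 4th from the right.
  01011100111
         ^
That bit is 0.

Answer: 0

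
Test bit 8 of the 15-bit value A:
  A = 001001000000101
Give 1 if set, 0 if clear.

Bit 8 is the 9th from the right.
  001001000000101
        ^
That bit is 0.

Answer: 0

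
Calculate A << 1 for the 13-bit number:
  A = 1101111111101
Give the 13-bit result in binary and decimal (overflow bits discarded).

Shift left by 1: drop the top 1 bit(s), append 1 zero(s) on the right.
  1101111111101  ->  discard [1], keep [101111111101], append 0
= 1011111111010

Answer: 1011111111010 (6138)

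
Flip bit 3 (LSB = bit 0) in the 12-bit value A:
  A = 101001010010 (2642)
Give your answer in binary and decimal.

Mask = 1 << 3 = 000000001000
Bit 3 of A is 0; XOR with the mask flips it to 1.
  101001010010
^ 000000001000
--------------
  101001011010

Answer: 101001011010 (2650)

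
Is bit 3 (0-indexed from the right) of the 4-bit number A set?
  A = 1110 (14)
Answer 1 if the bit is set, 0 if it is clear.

Bit 3 is the 4th from the right.
  1110
  ^
That bit is 1.

Answer: 1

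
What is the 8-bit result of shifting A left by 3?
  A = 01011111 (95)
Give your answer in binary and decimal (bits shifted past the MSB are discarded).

Shift left by 3: drop the top 3 bit(s), append 3 zero(s) on the right.
  01011111  ->  discard [010], keep [11111], append 000
= 11111000

Answer: 11111000 (248)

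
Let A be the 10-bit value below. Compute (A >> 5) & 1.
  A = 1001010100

Bit 5 is the 6th from the right.
  1001010100
      ^
That bit is 0.

Answer: 0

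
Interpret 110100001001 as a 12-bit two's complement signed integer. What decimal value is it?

MSB is 1, so the value is negative. Find the magnitude:
1. Invert bits:  001011110110
2. Add 1:        001011110111  = 759
3. Apply sign:   -759

Answer: -759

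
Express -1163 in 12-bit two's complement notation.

1. Binary of +1163:  010010001011
2. Invert bits:     101101110100
3. Add 1:           101101110101

Answer: 101101110101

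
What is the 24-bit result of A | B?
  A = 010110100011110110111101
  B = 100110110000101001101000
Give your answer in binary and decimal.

Apply | to each column (1 where either bit is 1):
  010110100011110110111101
| 100110110000101001101000
--------------------------
  110110110011111111111101

Answer: 110110110011111111111101 (14368765)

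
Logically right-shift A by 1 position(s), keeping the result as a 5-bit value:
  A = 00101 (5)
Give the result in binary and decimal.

Logical shift right by 1: drop the bottom 1 bit(s), prepend 1 zero(s) on the left.
  00101  ->  keep [0010], discard [1], prepend 0
= 00010

Answer: 00010 (2)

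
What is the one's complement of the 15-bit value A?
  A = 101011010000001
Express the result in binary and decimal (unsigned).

Flip each bit (0->1, 1->0):
  101011010000001
  010100101111110

Answer: 010100101111110 (10622)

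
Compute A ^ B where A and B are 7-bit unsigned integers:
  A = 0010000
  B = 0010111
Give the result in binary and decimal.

Apply ^ to each column (1 where bits differ):
  0010000
^ 0010111
---------
  0000111

Answer: 0000111 (7)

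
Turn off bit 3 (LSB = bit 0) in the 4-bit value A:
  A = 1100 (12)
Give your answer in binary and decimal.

Mask = ~(1 << 3) = 0111
Bit 3 of A is 1, so AND-ing with the mask clears it to 0.
  1100
& 0111
------
  0100

Answer: 0100 (4)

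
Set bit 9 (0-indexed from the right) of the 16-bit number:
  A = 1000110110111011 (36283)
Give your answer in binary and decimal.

Mask = 1 << 9 = 0000001000000000
Bit 9 of A is 0, so OR-ing with the mask flips it to 1.
  1000110110111011
| 0000001000000000
------------------
  1000111110111011

Answer: 1000111110111011 (36795)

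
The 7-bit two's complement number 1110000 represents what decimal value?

MSB is 1, so the value is negative. Find the magnitude:
1. Invert bits:  0001111
2. Add 1:        0010000  = 16
3. Apply sign:   -16

Answer: -16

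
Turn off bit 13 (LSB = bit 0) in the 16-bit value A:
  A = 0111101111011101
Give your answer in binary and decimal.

Mask = ~(1 << 13) = 1101111111111111
Bit 13 of A is 1, so AND-ing with the mask clears it to 0.
  0111101111011101
& 1101111111111111
------------------
  0101101111011101

Answer: 0101101111011101 (23517)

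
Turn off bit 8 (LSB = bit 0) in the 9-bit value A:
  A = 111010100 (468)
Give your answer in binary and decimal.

Mask = ~(1 << 8) = 011111111
Bit 8 of A is 1, so AND-ing with the mask clears it to 0.
  111010100
& 011111111
-----------
  011010100

Answer: 011010100 (212)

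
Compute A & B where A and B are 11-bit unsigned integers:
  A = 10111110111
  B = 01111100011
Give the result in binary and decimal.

Apply & to each column (1 only where both bits are 1):
  10111110111
& 01111100011
-------------
  00111100011

Answer: 00111100011 (483)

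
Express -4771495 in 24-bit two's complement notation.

1. Binary of +4771495:  010010001100111010100111
2. Invert bits:     101101110011000101011000
3. Add 1:           101101110011000101011001

Answer: 101101110011000101011001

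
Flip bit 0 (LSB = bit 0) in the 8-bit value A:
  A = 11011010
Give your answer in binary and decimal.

Mask = 1 << 0 = 00000001
Bit 0 of A is 0; XOR with the mask flips it to 1.
  11011010
^ 00000001
----------
  11011011

Answer: 11011011 (219)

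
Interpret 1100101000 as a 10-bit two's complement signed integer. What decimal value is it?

MSB is 1, so the value is negative. Find the magnitude:
1. Invert bits:  0011010111
2. Add 1:        0011011000  = 216
3. Apply sign:   -216

Answer: -216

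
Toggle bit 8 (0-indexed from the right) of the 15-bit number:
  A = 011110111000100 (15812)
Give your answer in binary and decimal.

Mask = 1 << 8 = 000000100000000
Bit 8 of A is 1; XOR with the mask flips it to 0.
  011110111000100
^ 000000100000000
-----------------
  011110011000100

Answer: 011110011000100 (15556)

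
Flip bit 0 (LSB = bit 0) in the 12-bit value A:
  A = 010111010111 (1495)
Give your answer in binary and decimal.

Mask = 1 << 0 = 000000000001
Bit 0 of A is 1; XOR with the mask flips it to 0.
  010111010111
^ 000000000001
--------------
  010111010110

Answer: 010111010110 (1494)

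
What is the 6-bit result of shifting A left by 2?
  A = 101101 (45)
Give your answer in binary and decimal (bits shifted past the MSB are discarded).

Shift left by 2: drop the top 2 bit(s), append 2 zero(s) on the right.
  101101  ->  discard [10], keep [1101], append 00
= 110100

Answer: 110100 (52)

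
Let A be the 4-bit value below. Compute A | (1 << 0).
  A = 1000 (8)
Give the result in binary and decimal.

Mask = 1 << 0 = 0001
Bit 0 of A is 0, so OR-ing with the mask flips it to 1.
  1000
| 0001
------
  1001

Answer: 1001 (9)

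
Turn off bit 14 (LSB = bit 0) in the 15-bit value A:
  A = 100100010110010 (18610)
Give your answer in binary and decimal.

Mask = ~(1 << 14) = 011111111111111
Bit 14 of A is 1, so AND-ing with the mask clears it to 0.
  100100010110010
& 011111111111111
-----------------
  000100010110010

Answer: 000100010110010 (2226)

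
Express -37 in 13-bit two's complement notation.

1. Binary of +37:  0000000100101
2. Invert bits:     1111111011010
3. Add 1:           1111111011011

Answer: 1111111011011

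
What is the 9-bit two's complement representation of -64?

1. Binary of +64:  001000000
2. Invert bits:     110111111
3. Add 1:           111000000

Answer: 111000000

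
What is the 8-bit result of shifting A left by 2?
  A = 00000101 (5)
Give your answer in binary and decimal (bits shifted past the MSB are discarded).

Shift left by 2: drop the top 2 bit(s), append 2 zero(s) on the right.
  00000101  ->  discard [00], keep [000101], append 00
= 00010100

Answer: 00010100 (20)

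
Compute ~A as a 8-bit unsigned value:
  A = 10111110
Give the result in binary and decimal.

Flip each bit (0->1, 1->0):
  10111110
  01000001

Answer: 01000001 (65)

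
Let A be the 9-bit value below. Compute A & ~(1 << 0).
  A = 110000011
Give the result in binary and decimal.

Mask = ~(1 << 0) = 111111110
Bit 0 of A is 1, so AND-ing with the mask clears it to 0.
  110000011
& 111111110
-----------
  110000010

Answer: 110000010 (386)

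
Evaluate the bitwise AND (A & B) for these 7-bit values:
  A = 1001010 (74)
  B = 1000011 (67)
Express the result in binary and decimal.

Apply & to each column (1 only where both bits are 1):
  1001010
& 1000011
---------
  1000010

Answer: 1000010 (66)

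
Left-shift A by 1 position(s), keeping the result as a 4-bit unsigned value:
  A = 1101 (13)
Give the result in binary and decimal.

Shift left by 1: drop the top 1 bit(s), append 1 zero(s) on the right.
  1101  ->  discard [1], keep [101], append 0
= 1010

Answer: 1010 (10)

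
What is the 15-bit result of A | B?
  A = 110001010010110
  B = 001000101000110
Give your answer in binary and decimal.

Apply | to each column (1 where either bit is 1):
  110001010010110
| 001000101000110
-----------------
  111001111010110

Answer: 111001111010110 (29654)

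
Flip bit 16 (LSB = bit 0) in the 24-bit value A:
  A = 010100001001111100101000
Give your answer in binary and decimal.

Mask = 1 << 16 = 000000010000000000000000
Bit 16 of A is 0; XOR with the mask flips it to 1.
  010100001001111100101000
^ 000000010000000000000000
--------------------------
  010100011001111100101000

Answer: 010100011001111100101000 (5349160)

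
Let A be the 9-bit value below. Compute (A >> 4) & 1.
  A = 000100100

Bit 4 is the 5th from the right.
  000100100
      ^
That bit is 0.

Answer: 0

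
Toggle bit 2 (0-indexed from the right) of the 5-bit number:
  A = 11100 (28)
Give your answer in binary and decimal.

Mask = 1 << 2 = 00100
Bit 2 of A is 1; XOR with the mask flips it to 0.
  11100
^ 00100
-------
  11000

Answer: 11000 (24)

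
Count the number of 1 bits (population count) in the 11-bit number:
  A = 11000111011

11000111011
1-bits at positions (from bit 0 = LSB): 0, 1, 3, 4, 5, 9, 10
Count = 7

Answer: 7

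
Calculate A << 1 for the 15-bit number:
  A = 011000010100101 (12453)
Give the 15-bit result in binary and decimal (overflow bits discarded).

Shift left by 1: drop the top 1 bit(s), append 1 zero(s) on the right.
  011000010100101  ->  discard [0], keep [11000010100101], append 0
= 110000101001010

Answer: 110000101001010 (24906)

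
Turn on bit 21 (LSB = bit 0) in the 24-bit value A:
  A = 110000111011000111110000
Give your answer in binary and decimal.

Mask = 1 << 21 = 001000000000000000000000
Bit 21 of A is 0, so OR-ing with the mask flips it to 1.
  110000111011000111110000
| 001000000000000000000000
--------------------------
  111000111011000111110000

Answer: 111000111011000111110000 (14922224)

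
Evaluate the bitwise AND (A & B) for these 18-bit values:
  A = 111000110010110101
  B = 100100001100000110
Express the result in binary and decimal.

Apply & to each column (1 only where both bits are 1):
  111000110010110101
& 100100001100000110
--------------------
  100000000000000100

Answer: 100000000000000100 (131076)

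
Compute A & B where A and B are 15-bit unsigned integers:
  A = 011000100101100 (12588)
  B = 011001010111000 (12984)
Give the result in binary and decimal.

Apply & to each column (1 only where both bits are 1):
  011000100101100
& 011001010111000
-----------------
  011000000101000

Answer: 011000000101000 (12328)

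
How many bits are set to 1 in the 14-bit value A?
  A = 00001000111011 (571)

00001000111011
1-bits at positions (from bit 0 = LSB): 0, 1, 3, 4, 5, 9
Count = 6

Answer: 6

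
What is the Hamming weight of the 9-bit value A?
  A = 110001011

110001011
1-bits at positions (from bit 0 = LSB): 0, 1, 3, 7, 8
Count = 5

Answer: 5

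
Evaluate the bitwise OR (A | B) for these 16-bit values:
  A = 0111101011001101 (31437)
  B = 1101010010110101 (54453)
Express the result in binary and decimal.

Apply | to each column (1 where either bit is 1):
  0111101011001101
| 1101010010110101
------------------
  1111111011111101

Answer: 1111111011111101 (65277)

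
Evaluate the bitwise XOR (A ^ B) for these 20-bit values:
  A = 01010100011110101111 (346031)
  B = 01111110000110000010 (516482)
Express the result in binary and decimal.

Apply ^ to each column (1 where bits differ):
  01010100011110101111
^ 01111110000110000010
----------------------
  00101010011000101101

Answer: 00101010011000101101 (173613)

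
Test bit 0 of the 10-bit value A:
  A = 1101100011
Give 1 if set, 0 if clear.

Bit 0 is the 1st from the right.
  1101100011
           ^
That bit is 1.

Answer: 1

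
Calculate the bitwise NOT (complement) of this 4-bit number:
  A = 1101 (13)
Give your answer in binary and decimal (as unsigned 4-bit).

Flip each bit (0->1, 1->0):
  1101
  0010

Answer: 0010 (2)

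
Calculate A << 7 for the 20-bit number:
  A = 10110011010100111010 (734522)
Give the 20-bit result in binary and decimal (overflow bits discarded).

Shift left by 7: drop the top 7 bit(s), append 7 zero(s) on the right.
  10110011010100111010  ->  discard [1011001], keep [1010100111010], append 0000000
= 10101001110100000000

Answer: 10101001110100000000 (695552)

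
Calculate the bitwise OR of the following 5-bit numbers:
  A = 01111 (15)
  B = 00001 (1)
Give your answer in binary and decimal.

Apply | to each column (1 where either bit is 1):
  01111
| 00001
-------
  01111

Answer: 01111 (15)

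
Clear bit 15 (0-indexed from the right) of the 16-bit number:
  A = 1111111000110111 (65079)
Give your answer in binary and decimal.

Mask = ~(1 << 15) = 0111111111111111
Bit 15 of A is 1, so AND-ing with the mask clears it to 0.
  1111111000110111
& 0111111111111111
------------------
  0111111000110111

Answer: 0111111000110111 (32311)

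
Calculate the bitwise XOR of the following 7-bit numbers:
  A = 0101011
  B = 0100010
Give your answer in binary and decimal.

Apply ^ to each column (1 where bits differ):
  0101011
^ 0100010
---------
  0001001

Answer: 0001001 (9)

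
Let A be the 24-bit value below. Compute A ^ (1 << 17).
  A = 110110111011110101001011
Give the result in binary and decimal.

Mask = 1 << 17 = 000000100000000000000000
Bit 17 of A is 1; XOR with the mask flips it to 0.
  110110111011110101001011
^ 000000100000000000000000
--------------------------
  110110011011110101001011

Answer: 110110011011110101001011 (14269771)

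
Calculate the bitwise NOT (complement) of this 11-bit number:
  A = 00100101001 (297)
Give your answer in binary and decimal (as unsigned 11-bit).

Flip each bit (0->1, 1->0):
  00100101001
  11011010110

Answer: 11011010110 (1750)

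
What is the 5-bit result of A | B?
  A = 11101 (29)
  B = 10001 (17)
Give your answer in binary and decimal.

Apply | to each column (1 where either bit is 1):
  11101
| 10001
-------
  11101

Answer: 11101 (29)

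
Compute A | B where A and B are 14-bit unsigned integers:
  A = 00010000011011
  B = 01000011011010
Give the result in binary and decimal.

Apply | to each column (1 where either bit is 1):
  00010000011011
| 01000011011010
----------------
  01010011011011

Answer: 01010011011011 (5339)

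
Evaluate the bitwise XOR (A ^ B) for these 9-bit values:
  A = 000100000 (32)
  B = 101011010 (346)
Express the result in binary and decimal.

Apply ^ to each column (1 where bits differ):
  000100000
^ 101011010
-----------
  101111010

Answer: 101111010 (378)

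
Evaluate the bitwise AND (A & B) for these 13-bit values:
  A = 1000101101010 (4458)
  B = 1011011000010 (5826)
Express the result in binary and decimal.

Apply & to each column (1 only where both bits are 1):
  1000101101010
& 1011011000010
---------------
  1000001000010

Answer: 1000001000010 (4162)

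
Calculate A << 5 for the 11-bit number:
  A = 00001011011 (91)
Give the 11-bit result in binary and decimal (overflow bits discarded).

Shift left by 5: drop the top 5 bit(s), append 5 zero(s) on the right.
  00001011011  ->  discard [00001], keep [011011], append 00000
= 01101100000

Answer: 01101100000 (864)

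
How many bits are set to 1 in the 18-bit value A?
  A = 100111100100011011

100111100100011011
1-bits at positions (from bit 0 = LSB): 0, 1, 3, 4, 8, 11, 12, 13, 14, 17
Count = 10

Answer: 10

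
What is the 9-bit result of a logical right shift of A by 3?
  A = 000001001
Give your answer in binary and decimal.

Logical shift right by 3: drop the bottom 3 bit(s), prepend 3 zero(s) on the left.
  000001001  ->  keep [000001], discard [001], prepend 000
= 000000001

Answer: 000000001 (1)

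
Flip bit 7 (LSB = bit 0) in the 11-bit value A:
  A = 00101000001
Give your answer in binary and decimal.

Mask = 1 << 7 = 00010000000
Bit 7 of A is 0; XOR with the mask flips it to 1.
  00101000001
^ 00010000000
-------------
  00111000001

Answer: 00111000001 (449)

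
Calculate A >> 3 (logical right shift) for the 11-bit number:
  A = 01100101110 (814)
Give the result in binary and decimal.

Logical shift right by 3: drop the bottom 3 bit(s), prepend 3 zero(s) on the left.
  01100101110  ->  keep [01100101], discard [110], prepend 000
= 00001100101

Answer: 00001100101 (101)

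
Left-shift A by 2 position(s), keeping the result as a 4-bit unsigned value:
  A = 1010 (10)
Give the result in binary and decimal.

Shift left by 2: drop the top 2 bit(s), append 2 zero(s) on the right.
  1010  ->  discard [10], keep [10], append 00
= 1000

Answer: 1000 (8)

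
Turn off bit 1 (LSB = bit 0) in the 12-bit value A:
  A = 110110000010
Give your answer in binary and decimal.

Mask = ~(1 << 1) = 111111111101
Bit 1 of A is 1, so AND-ing with the mask clears it to 0.
  110110000010
& 111111111101
--------------
  110110000000

Answer: 110110000000 (3456)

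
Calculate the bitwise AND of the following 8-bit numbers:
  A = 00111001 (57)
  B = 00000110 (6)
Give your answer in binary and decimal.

Apply & to each column (1 only where both bits are 1):
  00111001
& 00000110
----------
  00000000

Answer: 00000000 (0)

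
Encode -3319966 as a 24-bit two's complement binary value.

1. Binary of +3319966:  001100101010100010011110
2. Invert bits:     110011010101011101100001
3. Add 1:           110011010101011101100010

Answer: 110011010101011101100010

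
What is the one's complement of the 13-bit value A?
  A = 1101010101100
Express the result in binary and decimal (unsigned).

Flip each bit (0->1, 1->0):
  1101010101100
  0010101010011

Answer: 0010101010011 (1363)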